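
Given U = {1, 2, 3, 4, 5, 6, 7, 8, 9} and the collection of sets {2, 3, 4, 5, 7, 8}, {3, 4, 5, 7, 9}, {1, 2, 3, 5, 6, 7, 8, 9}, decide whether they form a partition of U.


A partition requires: (1) non-empty parts, (2) pairwise disjoint, (3) union = U
Parts: {2, 3, 4, 5, 7, 8}, {3, 4, 5, 7, 9}, {1, 2, 3, 5, 6, 7, 8, 9}
Union of parts: {1, 2, 3, 4, 5, 6, 7, 8, 9}
U = {1, 2, 3, 4, 5, 6, 7, 8, 9}
All non-empty? True
Pairwise disjoint? False
Covers U? True

No, not a valid partition


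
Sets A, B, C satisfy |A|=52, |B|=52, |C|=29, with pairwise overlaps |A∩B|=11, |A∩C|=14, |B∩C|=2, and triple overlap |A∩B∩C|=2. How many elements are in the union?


|A∪B∪C| = |A|+|B|+|C| - |A∩B|-|A∩C|-|B∩C| + |A∩B∩C|
= 52+52+29 - 11-14-2 + 2
= 133 - 27 + 2
= 108

|A ∪ B ∪ C| = 108


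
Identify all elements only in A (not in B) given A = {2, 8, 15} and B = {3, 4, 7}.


A = {2, 8, 15}
B = {3, 4, 7}
Region: only in A (not in B)
Elements: {2, 8, 15}

Elements only in A (not in B): {2, 8, 15}


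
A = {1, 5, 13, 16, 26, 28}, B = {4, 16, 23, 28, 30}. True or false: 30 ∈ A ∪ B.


A = {1, 5, 13, 16, 26, 28}, B = {4, 16, 23, 28, 30}
A ∪ B = all elements in A or B
A ∪ B = {1, 4, 5, 13, 16, 23, 26, 28, 30}
Checking if 30 ∈ A ∪ B
30 is in A ∪ B → True

30 ∈ A ∪ B


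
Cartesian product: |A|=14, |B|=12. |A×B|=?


|A × B| = |A| × |B|
= 14 × 12
= 168

|A × B| = 168


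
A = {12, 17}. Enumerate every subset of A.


|A| = 2, so |P(A)| = 2^2 = 4
Enumerate subsets by cardinality (0 to 2):
∅, {12}, {17}, {12, 17}

P(A) has 4 subsets: ∅, {12}, {17}, {12, 17}


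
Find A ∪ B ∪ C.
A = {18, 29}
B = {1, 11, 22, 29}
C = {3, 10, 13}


A ∪ B = {1, 11, 18, 22, 29}
(A ∪ B) ∪ C = {1, 3, 10, 11, 13, 18, 22, 29}

A ∪ B ∪ C = {1, 3, 10, 11, 13, 18, 22, 29}


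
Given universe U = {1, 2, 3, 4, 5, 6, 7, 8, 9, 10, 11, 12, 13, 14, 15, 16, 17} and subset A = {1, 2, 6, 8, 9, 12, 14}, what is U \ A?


Aᶜ = U \ A = elements in U but not in A
U = {1, 2, 3, 4, 5, 6, 7, 8, 9, 10, 11, 12, 13, 14, 15, 16, 17}
A = {1, 2, 6, 8, 9, 12, 14}
Aᶜ = {3, 4, 5, 7, 10, 11, 13, 15, 16, 17}

Aᶜ = {3, 4, 5, 7, 10, 11, 13, 15, 16, 17}


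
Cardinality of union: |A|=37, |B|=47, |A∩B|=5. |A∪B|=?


|A ∪ B| = |A| + |B| - |A ∩ B|
= 37 + 47 - 5
= 79

|A ∪ B| = 79


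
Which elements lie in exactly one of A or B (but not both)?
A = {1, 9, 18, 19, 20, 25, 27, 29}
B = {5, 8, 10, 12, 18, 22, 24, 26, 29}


A △ B = (A \ B) ∪ (B \ A) = elements in exactly one of A or B
A \ B = {1, 9, 19, 20, 25, 27}
B \ A = {5, 8, 10, 12, 22, 24, 26}
A △ B = {1, 5, 8, 9, 10, 12, 19, 20, 22, 24, 25, 26, 27}

A △ B = {1, 5, 8, 9, 10, 12, 19, 20, 22, 24, 25, 26, 27}


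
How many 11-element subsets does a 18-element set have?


C(n,k) = n! / (k!(n-k)!)
C(18,11) = 18! / (11!7!)
= 31824

C(18,11) = 31824


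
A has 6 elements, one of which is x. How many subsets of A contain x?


Subsets of A containing x correspond to subsets of A \ {x}, which has 5 elements.
Count = 2^(n-1) = 2^5
= 32

Number of subsets containing x = 32


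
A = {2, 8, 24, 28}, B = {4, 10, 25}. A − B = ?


A \ B = elements in A but not in B
A = {2, 8, 24, 28}
B = {4, 10, 25}
Remove from A any elements in B
A \ B = {2, 8, 24, 28}

A \ B = {2, 8, 24, 28}


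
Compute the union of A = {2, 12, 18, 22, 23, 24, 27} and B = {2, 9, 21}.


A ∪ B = all elements in A or B (or both)
A = {2, 12, 18, 22, 23, 24, 27}
B = {2, 9, 21}
A ∪ B = {2, 9, 12, 18, 21, 22, 23, 24, 27}

A ∪ B = {2, 9, 12, 18, 21, 22, 23, 24, 27}


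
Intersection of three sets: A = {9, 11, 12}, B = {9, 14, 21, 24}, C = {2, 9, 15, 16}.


A ∩ B = {9}
(A ∩ B) ∩ C = {9}

A ∩ B ∩ C = {9}


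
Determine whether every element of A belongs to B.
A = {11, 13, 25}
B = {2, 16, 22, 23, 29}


A ⊆ B means every element of A is in B.
Elements in A not in B: {11, 13, 25}
So A ⊄ B.

No, A ⊄ B


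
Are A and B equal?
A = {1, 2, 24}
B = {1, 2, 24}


Two sets are equal iff they have exactly the same elements.
A = {1, 2, 24}
B = {1, 2, 24}
Same elements → A = B

Yes, A = B


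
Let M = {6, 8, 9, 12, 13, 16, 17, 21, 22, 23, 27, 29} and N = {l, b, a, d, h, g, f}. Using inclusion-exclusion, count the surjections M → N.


n = |M| = 12, k = |N| = 7. Surjections via inclusion-exclusion:
S(n,k) = Σ(-1)^i × C(k,i) × (k-i)^n, i=0 to k
i=0: (-1)^0×C(7,0)×7^12 = 13841287201
i=1: (-1)^1×C(7,1)×6^12 = -15237476352
i=2: (-1)^2×C(7,2)×5^12 = 5126953125
i=3: (-1)^3×C(7,3)×4^12 = -587202560
i=4: (-1)^4×C(7,4)×3^12 = 18600435
i=5: (-1)^5×C(7,5)×2^12 = -86016
i=6: (-1)^6×C(7,6)×1^12 = 7
i=7: (-1)^7×C(7,7)×0^12 = 0
Total = 3162075840

Number of surjections = 3162075840


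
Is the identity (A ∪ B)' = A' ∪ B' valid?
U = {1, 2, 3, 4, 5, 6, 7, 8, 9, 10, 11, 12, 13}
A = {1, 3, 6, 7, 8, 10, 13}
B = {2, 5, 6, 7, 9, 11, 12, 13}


LHS: A ∪ B = {1, 2, 3, 5, 6, 7, 8, 9, 10, 11, 12, 13}
(A ∪ B)' = U \ (A ∪ B) = {4}
A' = {2, 4, 5, 9, 11, 12}, B' = {1, 3, 4, 8, 10}
Claimed RHS: A' ∪ B' = {1, 2, 3, 4, 5, 8, 9, 10, 11, 12}
Identity is INVALID: LHS = {4} but the RHS claimed here equals {1, 2, 3, 4, 5, 8, 9, 10, 11, 12}. The correct form is (A ∪ B)' = A' ∩ B'.

Identity is invalid: (A ∪ B)' = {4} but A' ∪ B' = {1, 2, 3, 4, 5, 8, 9, 10, 11, 12}. The correct De Morgan law is (A ∪ B)' = A' ∩ B'.


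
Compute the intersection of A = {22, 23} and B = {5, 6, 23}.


A ∩ B = elements in both A and B
A = {22, 23}
B = {5, 6, 23}
A ∩ B = {23}

A ∩ B = {23}


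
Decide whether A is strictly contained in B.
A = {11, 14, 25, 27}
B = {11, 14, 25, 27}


A ⊂ B requires: A ⊆ B AND A ≠ B.
A ⊆ B? Yes
A = B? Yes
A = B, so A is not a PROPER subset.

No, A is not a proper subset of B


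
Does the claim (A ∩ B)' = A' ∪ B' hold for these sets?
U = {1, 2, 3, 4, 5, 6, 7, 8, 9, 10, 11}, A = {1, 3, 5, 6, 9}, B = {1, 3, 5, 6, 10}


LHS: A ∩ B = {1, 3, 5, 6}
(A ∩ B)' = U \ (A ∩ B) = {2, 4, 7, 8, 9, 10, 11}
A' = {2, 4, 7, 8, 10, 11}, B' = {2, 4, 7, 8, 9, 11}
Claimed RHS: A' ∪ B' = {2, 4, 7, 8, 9, 10, 11}
Identity is VALID: LHS = RHS = {2, 4, 7, 8, 9, 10, 11} ✓

Identity is valid. (A ∩ B)' = A' ∪ B' = {2, 4, 7, 8, 9, 10, 11}


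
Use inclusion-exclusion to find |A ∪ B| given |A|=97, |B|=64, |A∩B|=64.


|A ∪ B| = |A| + |B| - |A ∩ B|
= 97 + 64 - 64
= 97

|A ∪ B| = 97


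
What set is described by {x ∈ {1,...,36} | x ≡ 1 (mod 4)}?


Checking each candidate:
Condition: x in {1,...,36} with x ≡ 1 (mod 4)
Result = {1, 5, 9, 13, 17, 21, 25, 29, 33}

{1, 5, 9, 13, 17, 21, 25, 29, 33}


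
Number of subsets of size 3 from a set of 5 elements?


C(n,k) = n! / (k!(n-k)!)
C(5,3) = 5! / (3!2!)
= 10

C(5,3) = 10


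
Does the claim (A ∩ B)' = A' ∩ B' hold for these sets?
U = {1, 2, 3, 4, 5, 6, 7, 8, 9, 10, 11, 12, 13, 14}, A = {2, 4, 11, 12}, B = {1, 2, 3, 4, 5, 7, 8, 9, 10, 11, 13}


LHS: A ∩ B = {2, 4, 11}
(A ∩ B)' = U \ (A ∩ B) = {1, 3, 5, 6, 7, 8, 9, 10, 12, 13, 14}
A' = {1, 3, 5, 6, 7, 8, 9, 10, 13, 14}, B' = {6, 12, 14}
Claimed RHS: A' ∩ B' = {6, 14}
Identity is INVALID: LHS = {1, 3, 5, 6, 7, 8, 9, 10, 12, 13, 14} but the RHS claimed here equals {6, 14}. The correct form is (A ∩ B)' = A' ∪ B'.

Identity is invalid: (A ∩ B)' = {1, 3, 5, 6, 7, 8, 9, 10, 12, 13, 14} but A' ∩ B' = {6, 14}. The correct De Morgan law is (A ∩ B)' = A' ∪ B'.


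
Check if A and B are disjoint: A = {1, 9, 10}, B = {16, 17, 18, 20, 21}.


Disjoint means A ∩ B = ∅.
A ∩ B = ∅
A ∩ B = ∅, so A and B are disjoint.

Yes, A and B are disjoint


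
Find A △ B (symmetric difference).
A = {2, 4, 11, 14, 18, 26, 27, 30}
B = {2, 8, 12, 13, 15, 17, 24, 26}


A △ B = (A \ B) ∪ (B \ A) = elements in exactly one of A or B
A \ B = {4, 11, 14, 18, 27, 30}
B \ A = {8, 12, 13, 15, 17, 24}
A △ B = {4, 8, 11, 12, 13, 14, 15, 17, 18, 24, 27, 30}

A △ B = {4, 8, 11, 12, 13, 14, 15, 17, 18, 24, 27, 30}


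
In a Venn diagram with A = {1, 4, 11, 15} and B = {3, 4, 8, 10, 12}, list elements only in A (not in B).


A = {1, 4, 11, 15}
B = {3, 4, 8, 10, 12}
Region: only in A (not in B)
Elements: {1, 11, 15}

Elements only in A (not in B): {1, 11, 15}


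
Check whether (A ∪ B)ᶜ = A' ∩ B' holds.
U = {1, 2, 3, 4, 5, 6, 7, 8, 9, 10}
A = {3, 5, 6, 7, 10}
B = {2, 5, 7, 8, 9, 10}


LHS: A ∪ B = {2, 3, 5, 6, 7, 8, 9, 10}
(A ∪ B)' = U \ (A ∪ B) = {1, 4}
A' = {1, 2, 4, 8, 9}, B' = {1, 3, 4, 6}
Claimed RHS: A' ∩ B' = {1, 4}
Identity is VALID: LHS = RHS = {1, 4} ✓

Identity is valid. (A ∪ B)' = A' ∩ B' = {1, 4}


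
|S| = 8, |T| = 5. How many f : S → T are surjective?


n = |S| = 8, k = |T| = 5. Surjections via inclusion-exclusion:
S(n,k) = Σ(-1)^i × C(k,i) × (k-i)^n, i=0 to k
i=0: (-1)^0×C(5,0)×5^8 = 390625
i=1: (-1)^1×C(5,1)×4^8 = -327680
i=2: (-1)^2×C(5,2)×3^8 = 65610
i=3: (-1)^3×C(5,3)×2^8 = -2560
i=4: (-1)^4×C(5,4)×1^8 = 5
i=5: (-1)^5×C(5,5)×0^8 = 0
Total = 126000

Number of surjections = 126000


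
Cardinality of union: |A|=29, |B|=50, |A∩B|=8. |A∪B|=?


|A ∪ B| = |A| + |B| - |A ∩ B|
= 29 + 50 - 8
= 71

|A ∪ B| = 71


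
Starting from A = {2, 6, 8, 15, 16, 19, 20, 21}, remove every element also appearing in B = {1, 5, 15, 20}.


A \ B = elements in A but not in B
A = {2, 6, 8, 15, 16, 19, 20, 21}
B = {1, 5, 15, 20}
Remove from A any elements in B
A \ B = {2, 6, 8, 16, 19, 21}

A \ B = {2, 6, 8, 16, 19, 21}


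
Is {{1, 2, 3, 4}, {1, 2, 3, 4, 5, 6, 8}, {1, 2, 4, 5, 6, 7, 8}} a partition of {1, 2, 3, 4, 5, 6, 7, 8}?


A partition requires: (1) non-empty parts, (2) pairwise disjoint, (3) union = U
Parts: {1, 2, 3, 4}, {1, 2, 3, 4, 5, 6, 8}, {1, 2, 4, 5, 6, 7, 8}
Union of parts: {1, 2, 3, 4, 5, 6, 7, 8}
U = {1, 2, 3, 4, 5, 6, 7, 8}
All non-empty? True
Pairwise disjoint? False
Covers U? True

No, not a valid partition


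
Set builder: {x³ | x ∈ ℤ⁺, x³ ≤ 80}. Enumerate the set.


Checking each candidate:
Condition: positive perfect cubes ≤ 80
Result = {1, 8, 27, 64}

{1, 8, 27, 64}


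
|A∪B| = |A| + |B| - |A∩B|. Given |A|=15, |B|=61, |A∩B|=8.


|A ∪ B| = |A| + |B| - |A ∩ B|
= 15 + 61 - 8
= 68

|A ∪ B| = 68


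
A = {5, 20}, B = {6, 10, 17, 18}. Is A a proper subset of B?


A ⊂ B requires: A ⊆ B AND A ≠ B.
A ⊆ B? No
A ⊄ B, so A is not a proper subset.

No, A is not a proper subset of B


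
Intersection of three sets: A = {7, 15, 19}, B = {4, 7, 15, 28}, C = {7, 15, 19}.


A ∩ B = {7, 15}
(A ∩ B) ∩ C = {7, 15}

A ∩ B ∩ C = {7, 15}


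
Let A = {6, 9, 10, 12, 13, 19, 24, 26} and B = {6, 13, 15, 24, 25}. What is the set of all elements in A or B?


A ∪ B = all elements in A or B (or both)
A = {6, 9, 10, 12, 13, 19, 24, 26}
B = {6, 13, 15, 24, 25}
A ∪ B = {6, 9, 10, 12, 13, 15, 19, 24, 25, 26}

A ∪ B = {6, 9, 10, 12, 13, 15, 19, 24, 25, 26}


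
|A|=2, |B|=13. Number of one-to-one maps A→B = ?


An injection sends each of |A| = 2 inputs to a distinct output in B.
# injections = |B|·(|B|-1)·…·(|B|-|A|+1) = 13! / (13 - 2)!
= 13 × 12
= 156

Number of injections = 156


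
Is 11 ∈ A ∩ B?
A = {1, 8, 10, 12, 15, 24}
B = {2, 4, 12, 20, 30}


A = {1, 8, 10, 12, 15, 24}, B = {2, 4, 12, 20, 30}
A ∩ B = elements in both A and B
A ∩ B = {12}
Checking if 11 ∈ A ∩ B
11 is not in A ∩ B → False

11 ∉ A ∩ B


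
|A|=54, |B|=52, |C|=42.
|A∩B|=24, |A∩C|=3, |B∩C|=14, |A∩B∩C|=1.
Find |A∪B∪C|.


|A∪B∪C| = |A|+|B|+|C| - |A∩B|-|A∩C|-|B∩C| + |A∩B∩C|
= 54+52+42 - 24-3-14 + 1
= 148 - 41 + 1
= 108

|A ∪ B ∪ C| = 108


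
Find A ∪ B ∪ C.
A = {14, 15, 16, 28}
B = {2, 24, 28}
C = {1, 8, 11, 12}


A ∪ B = {2, 14, 15, 16, 24, 28}
(A ∪ B) ∪ C = {1, 2, 8, 11, 12, 14, 15, 16, 24, 28}

A ∪ B ∪ C = {1, 2, 8, 11, 12, 14, 15, 16, 24, 28}


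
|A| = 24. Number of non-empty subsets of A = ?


Total subsets = 2^n = 2^24 = 16777216
Non-empty subsets exclude the empty set: 2^n - 1
= 16777216 - 1
= 16777215

Number of non-empty subsets = 16777215


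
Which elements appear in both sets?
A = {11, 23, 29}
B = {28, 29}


A ∩ B = elements in both A and B
A = {11, 23, 29}
B = {28, 29}
A ∩ B = {29}

A ∩ B = {29}


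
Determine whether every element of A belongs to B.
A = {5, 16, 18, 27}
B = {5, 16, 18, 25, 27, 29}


A ⊆ B means every element of A is in B.
All elements of A are in B.
So A ⊆ B.

Yes, A ⊆ B


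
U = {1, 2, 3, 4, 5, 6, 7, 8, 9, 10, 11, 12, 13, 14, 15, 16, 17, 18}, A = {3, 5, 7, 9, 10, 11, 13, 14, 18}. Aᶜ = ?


Aᶜ = U \ A = elements in U but not in A
U = {1, 2, 3, 4, 5, 6, 7, 8, 9, 10, 11, 12, 13, 14, 15, 16, 17, 18}
A = {3, 5, 7, 9, 10, 11, 13, 14, 18}
Aᶜ = {1, 2, 4, 6, 8, 12, 15, 16, 17}

Aᶜ = {1, 2, 4, 6, 8, 12, 15, 16, 17}


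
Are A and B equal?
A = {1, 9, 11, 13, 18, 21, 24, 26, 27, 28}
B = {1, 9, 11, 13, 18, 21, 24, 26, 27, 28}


Two sets are equal iff they have exactly the same elements.
A = {1, 9, 11, 13, 18, 21, 24, 26, 27, 28}
B = {1, 9, 11, 13, 18, 21, 24, 26, 27, 28}
Same elements → A = B

Yes, A = B


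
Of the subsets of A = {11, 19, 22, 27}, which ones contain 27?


A subset of A contains 27 iff the remaining 3 elements form any subset of A \ {27}.
Count: 2^(n-1) = 2^3 = 8
Subsets containing 27: {27}, {11, 27}, {19, 27}, {22, 27}, {11, 19, 27}, {11, 22, 27}, {19, 22, 27}, {11, 19, 22, 27}

Subsets containing 27 (8 total): {27}, {11, 27}, {19, 27}, {22, 27}, {11, 19, 27}, {11, 22, 27}, {19, 22, 27}, {11, 19, 22, 27}


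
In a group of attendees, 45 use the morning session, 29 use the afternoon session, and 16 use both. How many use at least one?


|A ∪ B| = |A| + |B| - |A ∩ B|
= 45 + 29 - 16
= 58

|A ∪ B| = 58


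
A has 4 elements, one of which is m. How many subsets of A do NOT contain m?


Subsets of A avoiding m are subsets of A \ {m}, which has 3 elements.
Count = 2^(n-1) = 2^3
= 8

Number of subsets avoiding m = 8


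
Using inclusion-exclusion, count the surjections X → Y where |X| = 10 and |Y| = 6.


n = |X| = 10, k = |Y| = 6. Surjections via inclusion-exclusion:
S(n,k) = Σ(-1)^i × C(k,i) × (k-i)^n, i=0 to k
i=0: (-1)^0×C(6,0)×6^10 = 60466176
i=1: (-1)^1×C(6,1)×5^10 = -58593750
i=2: (-1)^2×C(6,2)×4^10 = 15728640
i=3: (-1)^3×C(6,3)×3^10 = -1180980
i=4: (-1)^4×C(6,4)×2^10 = 15360
i=5: (-1)^5×C(6,5)×1^10 = -6
i=6: (-1)^6×C(6,6)×0^10 = 0
Total = 16435440

Number of surjections = 16435440


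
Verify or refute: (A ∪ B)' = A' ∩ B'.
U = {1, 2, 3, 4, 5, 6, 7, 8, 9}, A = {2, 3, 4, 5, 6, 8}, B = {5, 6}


LHS: A ∪ B = {2, 3, 4, 5, 6, 8}
(A ∪ B)' = U \ (A ∪ B) = {1, 7, 9}
A' = {1, 7, 9}, B' = {1, 2, 3, 4, 7, 8, 9}
Claimed RHS: A' ∩ B' = {1, 7, 9}
Identity is VALID: LHS = RHS = {1, 7, 9} ✓

Identity is valid. (A ∪ B)' = A' ∩ B' = {1, 7, 9}


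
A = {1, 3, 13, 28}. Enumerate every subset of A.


|A| = 4, so |P(A)| = 2^4 = 16
Enumerate subsets by cardinality (0 to 4):
∅, {1}, {3}, {13}, {28}, {1, 3}, {1, 13}, {1, 28}, {3, 13}, {3, 28}, {13, 28}, {1, 3, 13}, {1, 3, 28}, {1, 13, 28}, {3, 13, 28}, {1, 3, 13, 28}

P(A) has 16 subsets: ∅, {1}, {3}, {13}, {28}, {1, 3}, {1, 13}, {1, 28}, {3, 13}, {3, 28}, {13, 28}, {1, 3, 13}, {1, 3, 28}, {1, 13, 28}, {3, 13, 28}, {1, 3, 13, 28}


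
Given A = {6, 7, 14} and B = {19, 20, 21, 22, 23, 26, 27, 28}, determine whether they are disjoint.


Disjoint means A ∩ B = ∅.
A ∩ B = ∅
A ∩ B = ∅, so A and B are disjoint.

Yes, A and B are disjoint


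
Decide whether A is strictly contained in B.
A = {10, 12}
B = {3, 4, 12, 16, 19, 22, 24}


A ⊂ B requires: A ⊆ B AND A ≠ B.
A ⊆ B? No
A ⊄ B, so A is not a proper subset.

No, A is not a proper subset of B


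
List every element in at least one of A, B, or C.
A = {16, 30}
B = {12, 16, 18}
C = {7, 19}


A ∪ B = {12, 16, 18, 30}
(A ∪ B) ∪ C = {7, 12, 16, 18, 19, 30}

A ∪ B ∪ C = {7, 12, 16, 18, 19, 30}


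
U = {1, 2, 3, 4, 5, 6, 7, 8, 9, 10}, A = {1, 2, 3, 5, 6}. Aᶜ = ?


Aᶜ = U \ A = elements in U but not in A
U = {1, 2, 3, 4, 5, 6, 7, 8, 9, 10}
A = {1, 2, 3, 5, 6}
Aᶜ = {4, 7, 8, 9, 10}

Aᶜ = {4, 7, 8, 9, 10}


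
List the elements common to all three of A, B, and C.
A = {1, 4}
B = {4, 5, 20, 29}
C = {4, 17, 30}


A ∩ B = {4}
(A ∩ B) ∩ C = {4}

A ∩ B ∩ C = {4}


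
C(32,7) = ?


C(n,k) = n! / (k!(n-k)!)
C(32,7) = 32! / (7!25!)
= 3365856

C(32,7) = 3365856


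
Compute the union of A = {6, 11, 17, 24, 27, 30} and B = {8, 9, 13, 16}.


A ∪ B = all elements in A or B (or both)
A = {6, 11, 17, 24, 27, 30}
B = {8, 9, 13, 16}
A ∪ B = {6, 8, 9, 11, 13, 16, 17, 24, 27, 30}

A ∪ B = {6, 8, 9, 11, 13, 16, 17, 24, 27, 30}


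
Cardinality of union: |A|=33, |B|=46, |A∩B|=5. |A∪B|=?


|A ∪ B| = |A| + |B| - |A ∩ B|
= 33 + 46 - 5
= 74

|A ∪ B| = 74


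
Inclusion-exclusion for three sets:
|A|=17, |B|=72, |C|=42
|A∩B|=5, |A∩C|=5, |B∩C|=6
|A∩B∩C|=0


|A∪B∪C| = |A|+|B|+|C| - |A∩B|-|A∩C|-|B∩C| + |A∩B∩C|
= 17+72+42 - 5-5-6 + 0
= 131 - 16 + 0
= 115

|A ∪ B ∪ C| = 115


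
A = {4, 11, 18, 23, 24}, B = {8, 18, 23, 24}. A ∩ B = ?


A ∩ B = elements in both A and B
A = {4, 11, 18, 23, 24}
B = {8, 18, 23, 24}
A ∩ B = {18, 23, 24}

A ∩ B = {18, 23, 24}


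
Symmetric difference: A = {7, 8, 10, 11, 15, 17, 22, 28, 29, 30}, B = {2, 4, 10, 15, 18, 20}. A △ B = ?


A △ B = (A \ B) ∪ (B \ A) = elements in exactly one of A or B
A \ B = {7, 8, 11, 17, 22, 28, 29, 30}
B \ A = {2, 4, 18, 20}
A △ B = {2, 4, 7, 8, 11, 17, 18, 20, 22, 28, 29, 30}

A △ B = {2, 4, 7, 8, 11, 17, 18, 20, 22, 28, 29, 30}


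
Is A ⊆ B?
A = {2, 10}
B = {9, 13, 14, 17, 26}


A ⊆ B means every element of A is in B.
Elements in A not in B: {2, 10}
So A ⊄ B.

No, A ⊄ B


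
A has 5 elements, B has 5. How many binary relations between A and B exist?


A relation from A to B is any subset of A × B.
|A × B| = 5 × 5 = 25
# relations = 2^|A × B| = 2^25 = 33554432

Number of relations = 33554432


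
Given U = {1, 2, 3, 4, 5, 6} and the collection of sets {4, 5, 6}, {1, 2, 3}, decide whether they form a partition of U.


A partition requires: (1) non-empty parts, (2) pairwise disjoint, (3) union = U
Parts: {4, 5, 6}, {1, 2, 3}
Union of parts: {1, 2, 3, 4, 5, 6}
U = {1, 2, 3, 4, 5, 6}
All non-empty? True
Pairwise disjoint? True
Covers U? True

Yes, valid partition


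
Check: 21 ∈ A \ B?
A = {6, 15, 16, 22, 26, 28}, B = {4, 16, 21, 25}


A = {6, 15, 16, 22, 26, 28}, B = {4, 16, 21, 25}
A \ B = elements in A but not in B
A \ B = {6, 15, 22, 26, 28}
Checking if 21 ∈ A \ B
21 is not in A \ B → False

21 ∉ A \ B


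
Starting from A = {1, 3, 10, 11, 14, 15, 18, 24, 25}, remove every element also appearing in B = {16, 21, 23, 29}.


A \ B = elements in A but not in B
A = {1, 3, 10, 11, 14, 15, 18, 24, 25}
B = {16, 21, 23, 29}
Remove from A any elements in B
A \ B = {1, 3, 10, 11, 14, 15, 18, 24, 25}

A \ B = {1, 3, 10, 11, 14, 15, 18, 24, 25}


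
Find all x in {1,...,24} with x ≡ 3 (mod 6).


Checking each candidate:
Condition: x in {1,...,24} with x ≡ 3 (mod 6)
Result = {3, 9, 15, 21}

{3, 9, 15, 21}


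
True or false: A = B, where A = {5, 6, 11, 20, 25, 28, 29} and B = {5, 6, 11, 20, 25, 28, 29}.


Two sets are equal iff they have exactly the same elements.
A = {5, 6, 11, 20, 25, 28, 29}
B = {5, 6, 11, 20, 25, 28, 29}
Same elements → A = B

Yes, A = B


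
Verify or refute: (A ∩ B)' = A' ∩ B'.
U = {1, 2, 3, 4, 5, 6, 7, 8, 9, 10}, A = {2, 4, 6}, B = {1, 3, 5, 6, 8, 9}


LHS: A ∩ B = {6}
(A ∩ B)' = U \ (A ∩ B) = {1, 2, 3, 4, 5, 7, 8, 9, 10}
A' = {1, 3, 5, 7, 8, 9, 10}, B' = {2, 4, 7, 10}
Claimed RHS: A' ∩ B' = {7, 10}
Identity is INVALID: LHS = {1, 2, 3, 4, 5, 7, 8, 9, 10} but the RHS claimed here equals {7, 10}. The correct form is (A ∩ B)' = A' ∪ B'.

Identity is invalid: (A ∩ B)' = {1, 2, 3, 4, 5, 7, 8, 9, 10} but A' ∩ B' = {7, 10}. The correct De Morgan law is (A ∩ B)' = A' ∪ B'.


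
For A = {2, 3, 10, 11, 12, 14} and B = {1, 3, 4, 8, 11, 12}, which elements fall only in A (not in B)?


A = {2, 3, 10, 11, 12, 14}
B = {1, 3, 4, 8, 11, 12}
Region: only in A (not in B)
Elements: {2, 10, 14}

Elements only in A (not in B): {2, 10, 14}


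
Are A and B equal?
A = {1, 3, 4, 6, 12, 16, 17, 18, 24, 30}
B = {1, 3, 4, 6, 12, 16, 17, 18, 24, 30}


Two sets are equal iff they have exactly the same elements.
A = {1, 3, 4, 6, 12, 16, 17, 18, 24, 30}
B = {1, 3, 4, 6, 12, 16, 17, 18, 24, 30}
Same elements → A = B

Yes, A = B


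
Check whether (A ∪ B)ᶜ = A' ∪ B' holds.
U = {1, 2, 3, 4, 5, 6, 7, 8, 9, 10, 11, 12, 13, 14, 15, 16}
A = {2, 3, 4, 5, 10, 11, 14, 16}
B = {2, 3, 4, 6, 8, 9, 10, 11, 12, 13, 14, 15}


LHS: A ∪ B = {2, 3, 4, 5, 6, 8, 9, 10, 11, 12, 13, 14, 15, 16}
(A ∪ B)' = U \ (A ∪ B) = {1, 7}
A' = {1, 6, 7, 8, 9, 12, 13, 15}, B' = {1, 5, 7, 16}
Claimed RHS: A' ∪ B' = {1, 5, 6, 7, 8, 9, 12, 13, 15, 16}
Identity is INVALID: LHS = {1, 7} but the RHS claimed here equals {1, 5, 6, 7, 8, 9, 12, 13, 15, 16}. The correct form is (A ∪ B)' = A' ∩ B'.

Identity is invalid: (A ∪ B)' = {1, 7} but A' ∪ B' = {1, 5, 6, 7, 8, 9, 12, 13, 15, 16}. The correct De Morgan law is (A ∪ B)' = A' ∩ B'.


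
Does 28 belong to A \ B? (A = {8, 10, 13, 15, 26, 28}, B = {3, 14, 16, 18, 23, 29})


A = {8, 10, 13, 15, 26, 28}, B = {3, 14, 16, 18, 23, 29}
A \ B = elements in A but not in B
A \ B = {8, 10, 13, 15, 26, 28}
Checking if 28 ∈ A \ B
28 is in A \ B → True

28 ∈ A \ B


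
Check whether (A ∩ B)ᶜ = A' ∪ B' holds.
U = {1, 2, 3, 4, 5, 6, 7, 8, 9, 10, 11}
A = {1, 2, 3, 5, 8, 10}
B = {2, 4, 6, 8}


LHS: A ∩ B = {2, 8}
(A ∩ B)' = U \ (A ∩ B) = {1, 3, 4, 5, 6, 7, 9, 10, 11}
A' = {4, 6, 7, 9, 11}, B' = {1, 3, 5, 7, 9, 10, 11}
Claimed RHS: A' ∪ B' = {1, 3, 4, 5, 6, 7, 9, 10, 11}
Identity is VALID: LHS = RHS = {1, 3, 4, 5, 6, 7, 9, 10, 11} ✓

Identity is valid. (A ∩ B)' = A' ∪ B' = {1, 3, 4, 5, 6, 7, 9, 10, 11}


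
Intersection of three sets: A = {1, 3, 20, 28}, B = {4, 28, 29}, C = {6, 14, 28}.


A ∩ B = {28}
(A ∩ B) ∩ C = {28}

A ∩ B ∩ C = {28}


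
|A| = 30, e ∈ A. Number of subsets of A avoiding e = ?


Subsets of A avoiding e are subsets of A \ {e}, which has 29 elements.
Count = 2^(n-1) = 2^29
= 536870912

Number of subsets avoiding e = 536870912


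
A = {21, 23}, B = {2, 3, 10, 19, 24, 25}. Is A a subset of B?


A ⊆ B means every element of A is in B.
Elements in A not in B: {21, 23}
So A ⊄ B.

No, A ⊄ B


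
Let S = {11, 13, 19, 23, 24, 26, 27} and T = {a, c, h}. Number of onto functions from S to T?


n = |S| = 7, k = |T| = 3. Surjections via inclusion-exclusion:
S(n,k) = Σ(-1)^i × C(k,i) × (k-i)^n, i=0 to k
i=0: (-1)^0×C(3,0)×3^7 = 2187
i=1: (-1)^1×C(3,1)×2^7 = -384
i=2: (-1)^2×C(3,2)×1^7 = 3
i=3: (-1)^3×C(3,3)×0^7 = 0
Total = 1806

Number of surjections = 1806


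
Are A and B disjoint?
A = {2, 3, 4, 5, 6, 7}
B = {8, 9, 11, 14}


Disjoint means A ∩ B = ∅.
A ∩ B = ∅
A ∩ B = ∅, so A and B are disjoint.

Yes, A and B are disjoint


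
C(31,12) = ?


C(n,k) = n! / (k!(n-k)!)
C(31,12) = 31! / (12!19!)
= 141120525

C(31,12) = 141120525


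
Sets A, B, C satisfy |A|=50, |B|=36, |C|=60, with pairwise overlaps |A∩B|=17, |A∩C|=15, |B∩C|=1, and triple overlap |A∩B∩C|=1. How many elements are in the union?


|A∪B∪C| = |A|+|B|+|C| - |A∩B|-|A∩C|-|B∩C| + |A∩B∩C|
= 50+36+60 - 17-15-1 + 1
= 146 - 33 + 1
= 114

|A ∪ B ∪ C| = 114


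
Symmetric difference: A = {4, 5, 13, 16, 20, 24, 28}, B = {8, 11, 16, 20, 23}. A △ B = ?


A △ B = (A \ B) ∪ (B \ A) = elements in exactly one of A or B
A \ B = {4, 5, 13, 24, 28}
B \ A = {8, 11, 23}
A △ B = {4, 5, 8, 11, 13, 23, 24, 28}

A △ B = {4, 5, 8, 11, 13, 23, 24, 28}


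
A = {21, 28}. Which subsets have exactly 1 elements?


|A| = 2, so A has C(2,1) = 2 subsets of size 1.
Enumerate by choosing 1 elements from A at a time:
{21}, {28}

1-element subsets (2 total): {21}, {28}


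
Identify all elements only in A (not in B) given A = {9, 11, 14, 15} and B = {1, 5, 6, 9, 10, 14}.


A = {9, 11, 14, 15}
B = {1, 5, 6, 9, 10, 14}
Region: only in A (not in B)
Elements: {11, 15}

Elements only in A (not in B): {11, 15}


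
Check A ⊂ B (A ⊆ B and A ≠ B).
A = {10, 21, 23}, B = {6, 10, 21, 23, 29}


A ⊂ B requires: A ⊆ B AND A ≠ B.
A ⊆ B? Yes
A = B? No
A ⊂ B: Yes (A is a proper subset of B)

Yes, A ⊂ B


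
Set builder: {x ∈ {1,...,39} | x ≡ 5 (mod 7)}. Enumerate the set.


Checking each candidate:
Condition: x in {1,...,39} with x ≡ 5 (mod 7)
Result = {5, 12, 19, 26, 33}

{5, 12, 19, 26, 33}


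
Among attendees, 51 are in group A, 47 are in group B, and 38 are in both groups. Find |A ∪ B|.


|A ∪ B| = |A| + |B| - |A ∩ B|
= 51 + 47 - 38
= 60

|A ∪ B| = 60


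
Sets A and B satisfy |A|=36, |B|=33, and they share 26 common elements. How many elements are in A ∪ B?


|A ∪ B| = |A| + |B| - |A ∩ B|
= 36 + 33 - 26
= 43

|A ∪ B| = 43


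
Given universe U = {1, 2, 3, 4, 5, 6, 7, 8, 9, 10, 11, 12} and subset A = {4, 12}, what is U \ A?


Aᶜ = U \ A = elements in U but not in A
U = {1, 2, 3, 4, 5, 6, 7, 8, 9, 10, 11, 12}
A = {4, 12}
Aᶜ = {1, 2, 3, 5, 6, 7, 8, 9, 10, 11}

Aᶜ = {1, 2, 3, 5, 6, 7, 8, 9, 10, 11}


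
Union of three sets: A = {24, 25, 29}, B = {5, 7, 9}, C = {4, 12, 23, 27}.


A ∪ B = {5, 7, 9, 24, 25, 29}
(A ∪ B) ∪ C = {4, 5, 7, 9, 12, 23, 24, 25, 27, 29}

A ∪ B ∪ C = {4, 5, 7, 9, 12, 23, 24, 25, 27, 29}


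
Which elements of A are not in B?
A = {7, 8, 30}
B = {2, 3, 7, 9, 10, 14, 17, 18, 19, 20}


A \ B = elements in A but not in B
A = {7, 8, 30}
B = {2, 3, 7, 9, 10, 14, 17, 18, 19, 20}
Remove from A any elements in B
A \ B = {8, 30}

A \ B = {8, 30}


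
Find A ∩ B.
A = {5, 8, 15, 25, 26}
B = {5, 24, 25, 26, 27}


A ∩ B = elements in both A and B
A = {5, 8, 15, 25, 26}
B = {5, 24, 25, 26, 27}
A ∩ B = {5, 25, 26}

A ∩ B = {5, 25, 26}


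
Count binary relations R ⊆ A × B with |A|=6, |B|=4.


A relation from A to B is any subset of A × B.
|A × B| = 6 × 4 = 24
# relations = 2^|A × B| = 2^24 = 16777216

Number of relations = 16777216


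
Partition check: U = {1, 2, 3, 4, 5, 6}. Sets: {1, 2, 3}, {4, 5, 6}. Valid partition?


A partition requires: (1) non-empty parts, (2) pairwise disjoint, (3) union = U
Parts: {1, 2, 3}, {4, 5, 6}
Union of parts: {1, 2, 3, 4, 5, 6}
U = {1, 2, 3, 4, 5, 6}
All non-empty? True
Pairwise disjoint? True
Covers U? True

Yes, valid partition


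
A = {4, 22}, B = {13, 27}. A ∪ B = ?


A ∪ B = all elements in A or B (or both)
A = {4, 22}
B = {13, 27}
A ∪ B = {4, 13, 22, 27}

A ∪ B = {4, 13, 22, 27}


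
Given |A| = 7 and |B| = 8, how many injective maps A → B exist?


An injection sends each of |A| = 7 inputs to a distinct output in B.
# injections = |B|·(|B|-1)·…·(|B|-|A|+1) = 8! / (8 - 7)!
= 8 × 7 × 6 × 5 × 4 × 3 × 2
= 40320

Number of injections = 40320


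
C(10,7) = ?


C(n,k) = n! / (k!(n-k)!)
C(10,7) = 10! / (7!3!)
= 120

C(10,7) = 120


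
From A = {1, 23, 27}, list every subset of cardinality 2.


|A| = 3, so A has C(3,2) = 3 subsets of size 2.
Enumerate by choosing 2 elements from A at a time:
{1, 23}, {1, 27}, {23, 27}

2-element subsets (3 total): {1, 23}, {1, 27}, {23, 27}


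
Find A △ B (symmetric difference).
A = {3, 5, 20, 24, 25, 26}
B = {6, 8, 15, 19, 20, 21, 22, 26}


A △ B = (A \ B) ∪ (B \ A) = elements in exactly one of A or B
A \ B = {3, 5, 24, 25}
B \ A = {6, 8, 15, 19, 21, 22}
A △ B = {3, 5, 6, 8, 15, 19, 21, 22, 24, 25}

A △ B = {3, 5, 6, 8, 15, 19, 21, 22, 24, 25}


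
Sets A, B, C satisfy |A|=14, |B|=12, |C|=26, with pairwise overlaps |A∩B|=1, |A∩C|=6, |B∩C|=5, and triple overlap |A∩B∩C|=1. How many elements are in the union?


|A∪B∪C| = |A|+|B|+|C| - |A∩B|-|A∩C|-|B∩C| + |A∩B∩C|
= 14+12+26 - 1-6-5 + 1
= 52 - 12 + 1
= 41

|A ∪ B ∪ C| = 41


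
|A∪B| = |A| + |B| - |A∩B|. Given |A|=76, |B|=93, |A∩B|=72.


|A ∪ B| = |A| + |B| - |A ∩ B|
= 76 + 93 - 72
= 97

|A ∪ B| = 97


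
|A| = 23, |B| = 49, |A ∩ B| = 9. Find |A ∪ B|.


|A ∪ B| = |A| + |B| - |A ∩ B|
= 23 + 49 - 9
= 63

|A ∪ B| = 63


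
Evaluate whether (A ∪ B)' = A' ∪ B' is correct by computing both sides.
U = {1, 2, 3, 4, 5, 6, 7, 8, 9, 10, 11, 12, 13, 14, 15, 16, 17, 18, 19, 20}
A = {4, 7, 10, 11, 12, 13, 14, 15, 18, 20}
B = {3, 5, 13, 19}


LHS: A ∪ B = {3, 4, 5, 7, 10, 11, 12, 13, 14, 15, 18, 19, 20}
(A ∪ B)' = U \ (A ∪ B) = {1, 2, 6, 8, 9, 16, 17}
A' = {1, 2, 3, 5, 6, 8, 9, 16, 17, 19}, B' = {1, 2, 4, 6, 7, 8, 9, 10, 11, 12, 14, 15, 16, 17, 18, 20}
Claimed RHS: A' ∪ B' = {1, 2, 3, 4, 5, 6, 7, 8, 9, 10, 11, 12, 14, 15, 16, 17, 18, 19, 20}
Identity is INVALID: LHS = {1, 2, 6, 8, 9, 16, 17} but the RHS claimed here equals {1, 2, 3, 4, 5, 6, 7, 8, 9, 10, 11, 12, 14, 15, 16, 17, 18, 19, 20}. The correct form is (A ∪ B)' = A' ∩ B'.

Identity is invalid: (A ∪ B)' = {1, 2, 6, 8, 9, 16, 17} but A' ∪ B' = {1, 2, 3, 4, 5, 6, 7, 8, 9, 10, 11, 12, 14, 15, 16, 17, 18, 19, 20}. The correct De Morgan law is (A ∪ B)' = A' ∩ B'.


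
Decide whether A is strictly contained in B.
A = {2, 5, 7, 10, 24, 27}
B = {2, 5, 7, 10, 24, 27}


A ⊂ B requires: A ⊆ B AND A ≠ B.
A ⊆ B? Yes
A = B? Yes
A = B, so A is not a PROPER subset.

No, A is not a proper subset of B


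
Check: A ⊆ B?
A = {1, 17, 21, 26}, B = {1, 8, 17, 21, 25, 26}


A ⊆ B means every element of A is in B.
All elements of A are in B.
So A ⊆ B.

Yes, A ⊆ B


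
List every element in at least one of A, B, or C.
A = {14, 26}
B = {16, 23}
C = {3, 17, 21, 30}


A ∪ B = {14, 16, 23, 26}
(A ∪ B) ∪ C = {3, 14, 16, 17, 21, 23, 26, 30}

A ∪ B ∪ C = {3, 14, 16, 17, 21, 23, 26, 30}


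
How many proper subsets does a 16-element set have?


Total subsets = 2^n = 2^16 = 65536
Proper subsets exclude the set itself: 2^n - 1
= 65536 - 1
= 65535

Number of proper subsets = 65535


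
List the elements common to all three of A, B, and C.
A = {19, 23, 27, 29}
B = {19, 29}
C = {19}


A ∩ B = {19, 29}
(A ∩ B) ∩ C = {19}

A ∩ B ∩ C = {19}


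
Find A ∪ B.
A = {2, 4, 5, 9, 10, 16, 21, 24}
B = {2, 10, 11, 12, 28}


A ∪ B = all elements in A or B (or both)
A = {2, 4, 5, 9, 10, 16, 21, 24}
B = {2, 10, 11, 12, 28}
A ∪ B = {2, 4, 5, 9, 10, 11, 12, 16, 21, 24, 28}

A ∪ B = {2, 4, 5, 9, 10, 11, 12, 16, 21, 24, 28}


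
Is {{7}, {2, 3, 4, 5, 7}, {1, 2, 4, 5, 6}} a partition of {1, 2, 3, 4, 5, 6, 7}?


A partition requires: (1) non-empty parts, (2) pairwise disjoint, (3) union = U
Parts: {7}, {2, 3, 4, 5, 7}, {1, 2, 4, 5, 6}
Union of parts: {1, 2, 3, 4, 5, 6, 7}
U = {1, 2, 3, 4, 5, 6, 7}
All non-empty? True
Pairwise disjoint? False
Covers U? True

No, not a valid partition


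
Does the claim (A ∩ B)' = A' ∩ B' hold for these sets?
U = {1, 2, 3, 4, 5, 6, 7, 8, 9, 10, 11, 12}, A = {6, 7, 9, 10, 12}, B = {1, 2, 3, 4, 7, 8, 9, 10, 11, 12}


LHS: A ∩ B = {7, 9, 10, 12}
(A ∩ B)' = U \ (A ∩ B) = {1, 2, 3, 4, 5, 6, 8, 11}
A' = {1, 2, 3, 4, 5, 8, 11}, B' = {5, 6}
Claimed RHS: A' ∩ B' = {5}
Identity is INVALID: LHS = {1, 2, 3, 4, 5, 6, 8, 11} but the RHS claimed here equals {5}. The correct form is (A ∩ B)' = A' ∪ B'.

Identity is invalid: (A ∩ B)' = {1, 2, 3, 4, 5, 6, 8, 11} but A' ∩ B' = {5}. The correct De Morgan law is (A ∩ B)' = A' ∪ B'.


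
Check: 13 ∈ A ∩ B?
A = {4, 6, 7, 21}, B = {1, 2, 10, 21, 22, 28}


A = {4, 6, 7, 21}, B = {1, 2, 10, 21, 22, 28}
A ∩ B = elements in both A and B
A ∩ B = {21}
Checking if 13 ∈ A ∩ B
13 is not in A ∩ B → False

13 ∉ A ∩ B


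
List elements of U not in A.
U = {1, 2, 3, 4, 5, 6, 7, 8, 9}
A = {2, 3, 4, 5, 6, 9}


Aᶜ = U \ A = elements in U but not in A
U = {1, 2, 3, 4, 5, 6, 7, 8, 9}
A = {2, 3, 4, 5, 6, 9}
Aᶜ = {1, 7, 8}

Aᶜ = {1, 7, 8}


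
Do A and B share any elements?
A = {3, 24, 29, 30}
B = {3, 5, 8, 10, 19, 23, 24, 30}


Disjoint means A ∩ B = ∅.
A ∩ B = {3, 24, 30}
A ∩ B ≠ ∅, so A and B are NOT disjoint.

Yes — A and B share the element(s) of A ∩ B = {3, 24, 30}, so they are not disjoint


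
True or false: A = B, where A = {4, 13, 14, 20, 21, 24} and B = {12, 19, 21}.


Two sets are equal iff they have exactly the same elements.
A = {4, 13, 14, 20, 21, 24}
B = {12, 19, 21}
Differences: {4, 12, 13, 14, 19, 20, 24}
A ≠ B

No, A ≠ B


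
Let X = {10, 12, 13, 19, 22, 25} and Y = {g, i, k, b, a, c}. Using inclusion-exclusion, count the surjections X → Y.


n = |X| = 6, k = |Y| = 6. Surjections via inclusion-exclusion:
S(n,k) = Σ(-1)^i × C(k,i) × (k-i)^n, i=0 to k
i=0: (-1)^0×C(6,0)×6^6 = 46656
i=1: (-1)^1×C(6,1)×5^6 = -93750
i=2: (-1)^2×C(6,2)×4^6 = 61440
i=3: (-1)^3×C(6,3)×3^6 = -14580
i=4: (-1)^4×C(6,4)×2^6 = 960
i=5: (-1)^5×C(6,5)×1^6 = -6
i=6: (-1)^6×C(6,6)×0^6 = 0
Total = 720

Number of surjections = 720


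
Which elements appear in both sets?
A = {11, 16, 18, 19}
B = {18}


A ∩ B = elements in both A and B
A = {11, 16, 18, 19}
B = {18}
A ∩ B = {18}

A ∩ B = {18}


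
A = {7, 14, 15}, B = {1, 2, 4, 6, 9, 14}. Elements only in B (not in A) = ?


A = {7, 14, 15}
B = {1, 2, 4, 6, 9, 14}
Region: only in B (not in A)
Elements: {1, 2, 4, 6, 9}

Elements only in B (not in A): {1, 2, 4, 6, 9}


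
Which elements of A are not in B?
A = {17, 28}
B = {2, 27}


A \ B = elements in A but not in B
A = {17, 28}
B = {2, 27}
Remove from A any elements in B
A \ B = {17, 28}

A \ B = {17, 28}


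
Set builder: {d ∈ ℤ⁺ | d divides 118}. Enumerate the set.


Checking each candidate:
Condition: positive divisors of 118
Result = {1, 2, 59, 118}

{1, 2, 59, 118}


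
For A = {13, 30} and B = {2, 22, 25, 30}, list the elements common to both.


A ∩ B = elements in both A and B
A = {13, 30}
B = {2, 22, 25, 30}
A ∩ B = {30}

A ∩ B = {30}


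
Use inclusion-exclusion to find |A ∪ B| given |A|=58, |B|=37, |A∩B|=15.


|A ∪ B| = |A| + |B| - |A ∩ B|
= 58 + 37 - 15
= 80

|A ∪ B| = 80


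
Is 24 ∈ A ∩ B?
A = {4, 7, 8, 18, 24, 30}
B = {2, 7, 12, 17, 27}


A = {4, 7, 8, 18, 24, 30}, B = {2, 7, 12, 17, 27}
A ∩ B = elements in both A and B
A ∩ B = {7}
Checking if 24 ∈ A ∩ B
24 is not in A ∩ B → False

24 ∉ A ∩ B


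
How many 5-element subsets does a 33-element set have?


C(n,k) = n! / (k!(n-k)!)
C(33,5) = 33! / (5!28!)
= 237336

C(33,5) = 237336


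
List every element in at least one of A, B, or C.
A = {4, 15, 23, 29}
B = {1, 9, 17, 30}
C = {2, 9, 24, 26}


A ∪ B = {1, 4, 9, 15, 17, 23, 29, 30}
(A ∪ B) ∪ C = {1, 2, 4, 9, 15, 17, 23, 24, 26, 29, 30}

A ∪ B ∪ C = {1, 2, 4, 9, 15, 17, 23, 24, 26, 29, 30}


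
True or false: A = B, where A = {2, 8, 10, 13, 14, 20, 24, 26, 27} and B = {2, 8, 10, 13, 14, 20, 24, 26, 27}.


Two sets are equal iff they have exactly the same elements.
A = {2, 8, 10, 13, 14, 20, 24, 26, 27}
B = {2, 8, 10, 13, 14, 20, 24, 26, 27}
Same elements → A = B

Yes, A = B


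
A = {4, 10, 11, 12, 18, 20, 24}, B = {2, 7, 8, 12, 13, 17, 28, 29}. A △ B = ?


A △ B = (A \ B) ∪ (B \ A) = elements in exactly one of A or B
A \ B = {4, 10, 11, 18, 20, 24}
B \ A = {2, 7, 8, 13, 17, 28, 29}
A △ B = {2, 4, 7, 8, 10, 11, 13, 17, 18, 20, 24, 28, 29}

A △ B = {2, 4, 7, 8, 10, 11, 13, 17, 18, 20, 24, 28, 29}


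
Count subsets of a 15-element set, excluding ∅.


Total subsets = 2^n = 2^15 = 32768
Non-empty subsets exclude the empty set: 2^n - 1
= 32768 - 1
= 32767

Number of non-empty subsets = 32767


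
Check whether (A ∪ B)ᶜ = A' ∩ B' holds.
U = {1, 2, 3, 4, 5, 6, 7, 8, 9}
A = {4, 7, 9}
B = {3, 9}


LHS: A ∪ B = {3, 4, 7, 9}
(A ∪ B)' = U \ (A ∪ B) = {1, 2, 5, 6, 8}
A' = {1, 2, 3, 5, 6, 8}, B' = {1, 2, 4, 5, 6, 7, 8}
Claimed RHS: A' ∩ B' = {1, 2, 5, 6, 8}
Identity is VALID: LHS = RHS = {1, 2, 5, 6, 8} ✓

Identity is valid. (A ∪ B)' = A' ∩ B' = {1, 2, 5, 6, 8}


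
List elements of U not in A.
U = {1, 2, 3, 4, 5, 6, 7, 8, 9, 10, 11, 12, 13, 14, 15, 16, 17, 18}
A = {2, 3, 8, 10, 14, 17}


Aᶜ = U \ A = elements in U but not in A
U = {1, 2, 3, 4, 5, 6, 7, 8, 9, 10, 11, 12, 13, 14, 15, 16, 17, 18}
A = {2, 3, 8, 10, 14, 17}
Aᶜ = {1, 4, 5, 6, 7, 9, 11, 12, 13, 15, 16, 18}

Aᶜ = {1, 4, 5, 6, 7, 9, 11, 12, 13, 15, 16, 18}


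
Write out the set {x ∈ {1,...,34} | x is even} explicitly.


Checking each candidate:
Condition: even numbers in {1,...,34}
Result = {2, 4, 6, 8, 10, 12, 14, 16, 18, 20, 22, 24, 26, 28, 30, 32, 34}

{2, 4, 6, 8, 10, 12, 14, 16, 18, 20, 22, 24, 26, 28, 30, 32, 34}


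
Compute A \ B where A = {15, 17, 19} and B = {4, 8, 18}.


A \ B = elements in A but not in B
A = {15, 17, 19}
B = {4, 8, 18}
Remove from A any elements in B
A \ B = {15, 17, 19}

A \ B = {15, 17, 19}


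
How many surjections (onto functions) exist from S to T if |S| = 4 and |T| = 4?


n = |S| = 4, k = |T| = 4. Surjections via inclusion-exclusion:
S(n,k) = Σ(-1)^i × C(k,i) × (k-i)^n, i=0 to k
i=0: (-1)^0×C(4,0)×4^4 = 256
i=1: (-1)^1×C(4,1)×3^4 = -324
i=2: (-1)^2×C(4,2)×2^4 = 96
i=3: (-1)^3×C(4,3)×1^4 = -4
i=4: (-1)^4×C(4,4)×0^4 = 0
Total = 24

Number of surjections = 24


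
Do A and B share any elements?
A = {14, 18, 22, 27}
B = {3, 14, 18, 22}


Disjoint means A ∩ B = ∅.
A ∩ B = {14, 18, 22}
A ∩ B ≠ ∅, so A and B are NOT disjoint.

Yes — A and B share the element(s) of A ∩ B = {14, 18, 22}, so they are not disjoint


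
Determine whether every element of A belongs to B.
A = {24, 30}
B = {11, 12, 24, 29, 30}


A ⊆ B means every element of A is in B.
All elements of A are in B.
So A ⊆ B.

Yes, A ⊆ B


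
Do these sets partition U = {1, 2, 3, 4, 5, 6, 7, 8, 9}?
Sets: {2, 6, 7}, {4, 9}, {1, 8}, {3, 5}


A partition requires: (1) non-empty parts, (2) pairwise disjoint, (3) union = U
Parts: {2, 6, 7}, {4, 9}, {1, 8}, {3, 5}
Union of parts: {1, 2, 3, 4, 5, 6, 7, 8, 9}
U = {1, 2, 3, 4, 5, 6, 7, 8, 9}
All non-empty? True
Pairwise disjoint? True
Covers U? True

Yes, valid partition


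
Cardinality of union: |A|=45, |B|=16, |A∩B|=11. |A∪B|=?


|A ∪ B| = |A| + |B| - |A ∩ B|
= 45 + 16 - 11
= 50

|A ∪ B| = 50


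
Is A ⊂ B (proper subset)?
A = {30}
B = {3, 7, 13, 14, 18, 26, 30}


A ⊂ B requires: A ⊆ B AND A ≠ B.
A ⊆ B? Yes
A = B? No
A ⊂ B: Yes (A is a proper subset of B)

Yes, A ⊂ B


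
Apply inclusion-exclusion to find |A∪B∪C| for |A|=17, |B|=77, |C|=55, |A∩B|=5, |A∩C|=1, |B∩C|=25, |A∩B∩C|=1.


|A∪B∪C| = |A|+|B|+|C| - |A∩B|-|A∩C|-|B∩C| + |A∩B∩C|
= 17+77+55 - 5-1-25 + 1
= 149 - 31 + 1
= 119

|A ∪ B ∪ C| = 119


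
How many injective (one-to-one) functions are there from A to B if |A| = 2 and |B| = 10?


An injection sends each of |A| = 2 inputs to a distinct output in B.
# injections = |B|·(|B|-1)·…·(|B|-|A|+1) = 10! / (10 - 2)!
= 10 × 9
= 90

Number of injections = 90


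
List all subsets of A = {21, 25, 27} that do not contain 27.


A subset of A that omits 27 is a subset of A \ {27}, so there are 2^(n-1) = 2^2 = 4 of them.
Subsets excluding 27: ∅, {21}, {25}, {21, 25}

Subsets excluding 27 (4 total): ∅, {21}, {25}, {21, 25}


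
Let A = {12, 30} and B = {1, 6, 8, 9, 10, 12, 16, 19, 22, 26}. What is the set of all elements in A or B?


A ∪ B = all elements in A or B (or both)
A = {12, 30}
B = {1, 6, 8, 9, 10, 12, 16, 19, 22, 26}
A ∪ B = {1, 6, 8, 9, 10, 12, 16, 19, 22, 26, 30}

A ∪ B = {1, 6, 8, 9, 10, 12, 16, 19, 22, 26, 30}
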